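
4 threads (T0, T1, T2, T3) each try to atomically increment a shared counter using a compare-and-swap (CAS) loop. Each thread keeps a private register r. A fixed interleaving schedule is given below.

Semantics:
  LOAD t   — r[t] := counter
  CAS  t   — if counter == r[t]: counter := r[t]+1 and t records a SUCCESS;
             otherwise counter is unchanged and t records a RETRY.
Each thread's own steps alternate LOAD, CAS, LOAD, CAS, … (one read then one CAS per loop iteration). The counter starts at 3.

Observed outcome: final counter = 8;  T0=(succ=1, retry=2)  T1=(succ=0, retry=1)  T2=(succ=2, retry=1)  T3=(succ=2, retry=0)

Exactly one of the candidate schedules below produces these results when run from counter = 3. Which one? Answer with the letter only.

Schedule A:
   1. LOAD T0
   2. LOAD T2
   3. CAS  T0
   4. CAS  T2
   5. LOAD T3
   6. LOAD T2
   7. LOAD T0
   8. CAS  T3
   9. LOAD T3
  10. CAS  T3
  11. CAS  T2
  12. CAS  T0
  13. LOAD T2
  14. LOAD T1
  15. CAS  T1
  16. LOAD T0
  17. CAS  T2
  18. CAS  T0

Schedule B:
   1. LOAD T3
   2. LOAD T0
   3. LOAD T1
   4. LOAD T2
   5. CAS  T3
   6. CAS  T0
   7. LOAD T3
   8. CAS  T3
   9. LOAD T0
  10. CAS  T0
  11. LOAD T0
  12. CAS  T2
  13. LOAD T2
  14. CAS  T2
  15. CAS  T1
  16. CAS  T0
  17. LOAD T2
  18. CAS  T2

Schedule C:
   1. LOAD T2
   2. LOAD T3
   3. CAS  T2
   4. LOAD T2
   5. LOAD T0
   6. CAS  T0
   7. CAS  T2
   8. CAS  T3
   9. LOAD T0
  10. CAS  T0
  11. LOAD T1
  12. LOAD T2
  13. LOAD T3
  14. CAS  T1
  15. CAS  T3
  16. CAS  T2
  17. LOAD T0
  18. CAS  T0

B

Simulating candidate B:
T3 LOAD — after: cnt=3, r=3 — load
T0 LOAD — after: cnt=3, r=3 — load
T1 LOAD — after: cnt=3, r=3 — load
T2 LOAD — after: cnt=3, r=3 — load
T3 CAS — after: cnt=4, r=3 — ok
T0 CAS — after: cnt=4, r=3 — retry
T3 LOAD — after: cnt=4, r=4 — load
T3 CAS — after: cnt=5, r=4 — ok
T0 LOAD — after: cnt=5, r=5 — load
T0 CAS — after: cnt=6, r=5 — ok
T0 LOAD — after: cnt=6, r=6 — load
T2 CAS — after: cnt=6, r=3 — retry
T2 LOAD — after: cnt=6, r=6 — load
T2 CAS — after: cnt=7, r=6 — ok
T1 CAS — after: cnt=7, r=3 — retry
T0 CAS — after: cnt=7, r=6 — retry
T2 LOAD — after: cnt=7, r=7 — load
T2 CAS — after: cnt=8, r=7 — ok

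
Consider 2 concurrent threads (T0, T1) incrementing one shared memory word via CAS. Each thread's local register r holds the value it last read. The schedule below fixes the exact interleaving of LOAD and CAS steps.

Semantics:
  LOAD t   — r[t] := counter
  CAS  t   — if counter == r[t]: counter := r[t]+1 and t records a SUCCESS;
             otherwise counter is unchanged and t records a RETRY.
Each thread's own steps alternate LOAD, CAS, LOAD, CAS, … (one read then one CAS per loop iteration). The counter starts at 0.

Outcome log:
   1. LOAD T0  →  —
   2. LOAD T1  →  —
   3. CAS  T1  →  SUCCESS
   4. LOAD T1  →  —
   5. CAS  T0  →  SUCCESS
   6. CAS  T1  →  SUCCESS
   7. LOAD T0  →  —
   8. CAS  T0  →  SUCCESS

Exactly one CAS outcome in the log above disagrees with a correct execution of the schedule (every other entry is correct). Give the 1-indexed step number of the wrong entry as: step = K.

step = 5

Correct run:
1. LOAD T0 → mem=0 r[T0]=0 [LOAD]
2. LOAD T1 → mem=0 r[T1]=0 [LOAD]
3. CAS T1 → mem=1 r[T1]=0 [OK]
4. LOAD T1 → mem=1 r[T1]=1 [LOAD]
5. CAS T0 → mem=1 r[T0]=0 [RETRY]
6. CAS T1 → mem=2 r[T1]=1 [OK]
7. LOAD T0 → mem=2 r[T0]=2 [LOAD]
8. CAS T0 → mem=3 r[T0]=2 [OK]
Mismatch at 5.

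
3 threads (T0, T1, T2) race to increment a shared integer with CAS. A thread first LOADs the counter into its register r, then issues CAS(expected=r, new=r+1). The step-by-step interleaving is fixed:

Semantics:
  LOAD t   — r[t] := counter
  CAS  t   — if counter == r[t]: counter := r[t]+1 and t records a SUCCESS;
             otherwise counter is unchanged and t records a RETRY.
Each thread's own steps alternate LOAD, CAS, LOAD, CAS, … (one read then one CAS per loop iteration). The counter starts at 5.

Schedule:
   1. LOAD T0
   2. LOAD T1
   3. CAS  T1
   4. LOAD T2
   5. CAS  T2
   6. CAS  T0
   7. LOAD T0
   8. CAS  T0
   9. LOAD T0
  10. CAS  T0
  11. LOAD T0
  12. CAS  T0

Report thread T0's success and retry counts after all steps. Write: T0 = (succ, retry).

T0 = (3, 1)

[1] T0.load  rd  (counter 5, T0.r 5)
[2] T1.load  rd  (counter 5, T1.r 5)
[3] T1.cas  hit  (counter 6, T1.r 5)
[4] T2.load  rd  (counter 6, T2.r 6)
[5] T2.cas  hit  (counter 7, T2.r 6)
[6] T0.cas  miss  (counter 7, T0.r 5)
[7] T0.load  rd  (counter 7, T0.r 7)
[8] T0.cas  hit  (counter 8, T0.r 7)
[9] T0.load  rd  (counter 8, T0.r 8)
[10] T0.cas  hit  (counter 9, T0.r 8)
[11] T0.load  rd  (counter 9, T0.r 9)
[12] T0.cas  hit  (counter 10, T0.r 9)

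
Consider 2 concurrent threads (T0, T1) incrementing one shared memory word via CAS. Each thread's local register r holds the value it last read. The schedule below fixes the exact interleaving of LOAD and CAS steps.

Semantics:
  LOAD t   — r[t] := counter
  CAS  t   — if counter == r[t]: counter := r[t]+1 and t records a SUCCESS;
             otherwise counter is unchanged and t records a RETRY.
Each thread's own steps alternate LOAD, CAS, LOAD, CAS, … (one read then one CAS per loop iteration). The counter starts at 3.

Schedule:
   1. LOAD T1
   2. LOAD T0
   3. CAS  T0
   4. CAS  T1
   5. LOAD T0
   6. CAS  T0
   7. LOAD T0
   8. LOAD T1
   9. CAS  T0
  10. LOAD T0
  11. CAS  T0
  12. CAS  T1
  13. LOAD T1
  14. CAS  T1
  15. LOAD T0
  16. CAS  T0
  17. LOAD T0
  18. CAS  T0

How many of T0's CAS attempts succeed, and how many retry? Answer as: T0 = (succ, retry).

T0 = (6, 0)

   1) LOAD T1:  M=3  r_T1=3
   2) LOAD T0:  M=3  r_T0=3
   3) CAS  T0:  M=4  r_T0=3 ✓
   4) CAS  T1:  M=4  r_T1=3 ✗
   5) LOAD T0:  M=4  r_T0=4
   6) CAS  T0:  M=5  r_T0=4 ✓
   7) LOAD T0:  M=5  r_T0=5
   8) LOAD T1:  M=5  r_T1=5
   9) CAS  T0:  M=6  r_T0=5 ✓
  10) LOAD T0:  M=6  r_T0=6
  11) CAS  T0:  M=7  r_T0=6 ✓
  12) CAS  T1:  M=7  r_T1=5 ✗
  13) LOAD T1:  M=7  r_T1=7
  14) CAS  T1:  M=8  r_T1=7 ✓
  15) LOAD T0:  M=8  r_T0=8
  16) CAS  T0:  M=9  r_T0=8 ✓
  17) LOAD T0:  M=9  r_T0=9
  18) CAS  T0:  M=10  r_T0=9 ✓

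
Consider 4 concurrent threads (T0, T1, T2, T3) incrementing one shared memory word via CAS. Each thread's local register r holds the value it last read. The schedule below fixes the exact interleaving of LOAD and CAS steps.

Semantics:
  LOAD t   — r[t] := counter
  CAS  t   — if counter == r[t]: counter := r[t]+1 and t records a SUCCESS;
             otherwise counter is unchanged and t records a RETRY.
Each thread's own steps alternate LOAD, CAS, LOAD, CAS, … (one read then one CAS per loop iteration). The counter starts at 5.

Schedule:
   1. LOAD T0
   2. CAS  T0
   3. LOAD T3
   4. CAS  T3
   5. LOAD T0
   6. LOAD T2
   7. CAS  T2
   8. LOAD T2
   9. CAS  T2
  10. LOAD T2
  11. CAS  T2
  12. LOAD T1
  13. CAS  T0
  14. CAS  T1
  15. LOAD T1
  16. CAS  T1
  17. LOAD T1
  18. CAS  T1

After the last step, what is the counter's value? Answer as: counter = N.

[1] T0.load  rd  (counter 5, T0.r 5)
[2] T0.cas  hit  (counter 6, T0.r 5)
[3] T3.load  rd  (counter 6, T3.r 6)
[4] T3.cas  hit  (counter 7, T3.r 6)
[5] T0.load  rd  (counter 7, T0.r 7)
[6] T2.load  rd  (counter 7, T2.r 7)
[7] T2.cas  hit  (counter 8, T2.r 7)
[8] T2.load  rd  (counter 8, T2.r 8)
[9] T2.cas  hit  (counter 9, T2.r 8)
[10] T2.load  rd  (counter 9, T2.r 9)
[11] T2.cas  hit  (counter 10, T2.r 9)
[12] T1.load  rd  (counter 10, T1.r 10)
[13] T0.cas  miss  (counter 10, T0.r 7)
[14] T1.cas  hit  (counter 11, T1.r 10)
[15] T1.load  rd  (counter 11, T1.r 11)
[16] T1.cas  hit  (counter 12, T1.r 11)
[17] T1.load  rd  (counter 12, T1.r 12)
[18] T1.cas  hit  (counter 13, T1.r 12)

counter = 13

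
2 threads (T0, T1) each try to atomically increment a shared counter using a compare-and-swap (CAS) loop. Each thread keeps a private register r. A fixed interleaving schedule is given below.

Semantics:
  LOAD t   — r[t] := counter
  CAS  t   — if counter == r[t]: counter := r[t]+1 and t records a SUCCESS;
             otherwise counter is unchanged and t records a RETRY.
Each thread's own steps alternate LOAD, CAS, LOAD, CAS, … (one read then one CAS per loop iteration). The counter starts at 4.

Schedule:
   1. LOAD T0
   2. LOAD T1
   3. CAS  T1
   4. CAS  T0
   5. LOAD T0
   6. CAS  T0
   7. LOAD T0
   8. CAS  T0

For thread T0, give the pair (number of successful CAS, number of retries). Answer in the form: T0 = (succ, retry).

T0 = (2, 1)

T0 LOAD — after: cnt=4, r=4 — load
T1 LOAD — after: cnt=4, r=4 — load
T1 CAS — after: cnt=5, r=4 — ok
T0 CAS — after: cnt=5, r=4 — retry
T0 LOAD — after: cnt=5, r=5 — load
T0 CAS — after: cnt=6, r=5 — ok
T0 LOAD — after: cnt=6, r=6 — load
T0 CAS — after: cnt=7, r=6 — ok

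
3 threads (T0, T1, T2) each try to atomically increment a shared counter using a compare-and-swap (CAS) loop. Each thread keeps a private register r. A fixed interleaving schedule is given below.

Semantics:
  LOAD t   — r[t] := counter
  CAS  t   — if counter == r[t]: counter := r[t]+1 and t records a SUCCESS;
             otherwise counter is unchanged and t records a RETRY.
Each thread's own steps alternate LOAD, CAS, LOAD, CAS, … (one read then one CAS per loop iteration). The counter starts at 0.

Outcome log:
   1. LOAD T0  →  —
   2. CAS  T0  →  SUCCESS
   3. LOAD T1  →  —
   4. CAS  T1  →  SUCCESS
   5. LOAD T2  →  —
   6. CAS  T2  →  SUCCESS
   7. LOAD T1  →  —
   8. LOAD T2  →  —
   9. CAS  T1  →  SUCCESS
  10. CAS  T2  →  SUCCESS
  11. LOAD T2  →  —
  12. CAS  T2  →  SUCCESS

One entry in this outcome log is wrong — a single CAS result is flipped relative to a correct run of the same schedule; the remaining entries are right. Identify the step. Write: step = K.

step = 10

Correct run:
step 1: T0 LOAD ⇒ load; ctr=0 reg=0
step 2: T0 CAS ⇒ ok; ctr=1 reg=0
step 3: T1 LOAD ⇒ load; ctr=1 reg=1
step 4: T1 CAS ⇒ ok; ctr=2 reg=1
step 5: T2 LOAD ⇒ load; ctr=2 reg=2
step 6: T2 CAS ⇒ ok; ctr=3 reg=2
step 7: T1 LOAD ⇒ load; ctr=3 reg=3
step 8: T2 LOAD ⇒ load; ctr=3 reg=3
step 9: T1 CAS ⇒ ok; ctr=4 reg=3
step 10: T2 CAS ⇒ retry; ctr=4 reg=3
step 11: T2 LOAD ⇒ load; ctr=4 reg=4
step 12: T2 CAS ⇒ ok; ctr=5 reg=4
Mismatch at 10.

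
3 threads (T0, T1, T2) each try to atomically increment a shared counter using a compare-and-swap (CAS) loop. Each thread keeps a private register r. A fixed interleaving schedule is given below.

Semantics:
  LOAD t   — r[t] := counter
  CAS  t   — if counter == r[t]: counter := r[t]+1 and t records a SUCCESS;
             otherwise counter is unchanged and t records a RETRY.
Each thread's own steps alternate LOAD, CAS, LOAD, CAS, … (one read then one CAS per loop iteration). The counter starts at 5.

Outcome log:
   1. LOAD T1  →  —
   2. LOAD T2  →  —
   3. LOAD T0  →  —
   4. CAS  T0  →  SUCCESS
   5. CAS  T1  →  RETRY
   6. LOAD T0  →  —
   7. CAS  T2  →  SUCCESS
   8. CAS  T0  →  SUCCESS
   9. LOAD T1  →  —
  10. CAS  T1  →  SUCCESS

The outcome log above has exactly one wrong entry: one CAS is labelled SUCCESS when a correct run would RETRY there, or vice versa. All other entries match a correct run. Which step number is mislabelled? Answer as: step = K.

step = 7

Re-executing:
   1) LOAD T1:  M=5  r_T1=5
   2) LOAD T2:  M=5  r_T2=5
   3) LOAD T0:  M=5  r_T0=5
   4) CAS  T0:  M=6  r_T0=5 ✓
   5) CAS  T1:  M=6  r_T1=5 ✗
   6) LOAD T0:  M=6  r_T0=6
   7) CAS  T2:  M=6  r_T2=5 ✗
   8) CAS  T0:  M=7  r_T0=6 ✓
   9) LOAD T1:  M=7  r_T1=7
  10) CAS  T1:  M=8  r_T1=7 ✓
Flip is step 7.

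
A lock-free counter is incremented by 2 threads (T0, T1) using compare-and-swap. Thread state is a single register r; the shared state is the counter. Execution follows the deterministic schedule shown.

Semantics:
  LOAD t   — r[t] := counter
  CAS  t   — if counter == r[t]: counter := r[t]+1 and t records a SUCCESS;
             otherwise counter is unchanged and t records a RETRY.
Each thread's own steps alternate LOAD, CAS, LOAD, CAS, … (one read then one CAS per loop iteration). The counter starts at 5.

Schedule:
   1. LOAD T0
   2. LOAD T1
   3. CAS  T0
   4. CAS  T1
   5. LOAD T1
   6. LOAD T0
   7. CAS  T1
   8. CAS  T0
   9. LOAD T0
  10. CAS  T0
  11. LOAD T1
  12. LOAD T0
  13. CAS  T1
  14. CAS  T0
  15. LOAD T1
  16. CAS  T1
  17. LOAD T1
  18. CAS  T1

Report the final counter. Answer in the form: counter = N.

counter = 11

[1] T0.load  rd  (counter 5, T0.r 5)
[2] T1.load  rd  (counter 5, T1.r 5)
[3] T0.cas  hit  (counter 6, T0.r 5)
[4] T1.cas  miss  (counter 6, T1.r 5)
[5] T1.load  rd  (counter 6, T1.r 6)
[6] T0.load  rd  (counter 6, T0.r 6)
[7] T1.cas  hit  (counter 7, T1.r 6)
[8] T0.cas  miss  (counter 7, T0.r 6)
[9] T0.load  rd  (counter 7, T0.r 7)
[10] T0.cas  hit  (counter 8, T0.r 7)
[11] T1.load  rd  (counter 8, T1.r 8)
[12] T0.load  rd  (counter 8, T0.r 8)
[13] T1.cas  hit  (counter 9, T1.r 8)
[14] T0.cas  miss  (counter 9, T0.r 8)
[15] T1.load  rd  (counter 9, T1.r 9)
[16] T1.cas  hit  (counter 10, T1.r 9)
[17] T1.load  rd  (counter 10, T1.r 10)
[18] T1.cas  hit  (counter 11, T1.r 10)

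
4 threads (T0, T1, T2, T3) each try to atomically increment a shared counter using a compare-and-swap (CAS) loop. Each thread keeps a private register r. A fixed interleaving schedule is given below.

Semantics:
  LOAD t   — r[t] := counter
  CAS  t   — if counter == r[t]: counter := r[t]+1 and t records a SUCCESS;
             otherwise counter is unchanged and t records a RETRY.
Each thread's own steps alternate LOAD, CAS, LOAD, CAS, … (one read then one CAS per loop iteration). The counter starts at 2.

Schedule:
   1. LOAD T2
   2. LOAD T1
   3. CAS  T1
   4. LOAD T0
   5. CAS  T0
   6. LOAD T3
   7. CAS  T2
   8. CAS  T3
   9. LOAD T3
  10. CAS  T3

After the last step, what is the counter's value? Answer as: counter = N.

#1 T2 reads 2
#2 T1 reads 2
#3 T1 CAS(2→3) writes; counter now 3
#4 T0 reads 3
#5 T0 CAS(3→4) writes; counter now 4
#6 T3 reads 4
#7 T2 CAS(2→3) fails; counter now 4
#8 T3 CAS(4→5) writes; counter now 5
#9 T3 reads 5
#10 T3 CAS(5→6) writes; counter now 6

counter = 6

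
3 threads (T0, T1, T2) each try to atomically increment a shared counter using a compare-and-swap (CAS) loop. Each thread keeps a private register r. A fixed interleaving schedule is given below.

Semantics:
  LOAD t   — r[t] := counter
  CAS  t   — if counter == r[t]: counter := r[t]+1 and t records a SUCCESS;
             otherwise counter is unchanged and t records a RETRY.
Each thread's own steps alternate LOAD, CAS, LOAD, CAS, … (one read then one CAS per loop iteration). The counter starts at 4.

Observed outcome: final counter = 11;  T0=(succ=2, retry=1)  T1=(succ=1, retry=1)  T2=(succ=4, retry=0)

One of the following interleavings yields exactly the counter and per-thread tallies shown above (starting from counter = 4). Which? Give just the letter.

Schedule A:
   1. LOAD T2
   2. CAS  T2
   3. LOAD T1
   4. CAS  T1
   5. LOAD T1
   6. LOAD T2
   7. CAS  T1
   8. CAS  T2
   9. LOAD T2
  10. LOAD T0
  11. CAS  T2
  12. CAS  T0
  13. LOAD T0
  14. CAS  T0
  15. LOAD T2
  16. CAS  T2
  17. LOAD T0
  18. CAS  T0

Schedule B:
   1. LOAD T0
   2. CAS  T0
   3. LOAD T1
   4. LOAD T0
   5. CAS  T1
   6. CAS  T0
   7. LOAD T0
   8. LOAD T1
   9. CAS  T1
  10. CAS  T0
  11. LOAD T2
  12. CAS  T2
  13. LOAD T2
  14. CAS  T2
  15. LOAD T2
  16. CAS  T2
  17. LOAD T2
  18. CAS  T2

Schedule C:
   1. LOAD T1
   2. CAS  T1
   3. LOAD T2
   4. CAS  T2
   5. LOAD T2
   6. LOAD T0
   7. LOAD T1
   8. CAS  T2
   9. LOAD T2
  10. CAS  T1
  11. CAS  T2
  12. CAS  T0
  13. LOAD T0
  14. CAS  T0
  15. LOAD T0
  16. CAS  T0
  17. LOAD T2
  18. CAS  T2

Run C:
1. LOAD T1 → mem=4 r[T1]=4 [LOAD]
2. CAS T1 → mem=5 r[T1]=4 [OK]
3. LOAD T2 → mem=5 r[T2]=5 [LOAD]
4. CAS T2 → mem=6 r[T2]=5 [OK]
5. LOAD T2 → mem=6 r[T2]=6 [LOAD]
6. LOAD T0 → mem=6 r[T0]=6 [LOAD]
7. LOAD T1 → mem=6 r[T1]=6 [LOAD]
8. CAS T2 → mem=7 r[T2]=6 [OK]
9. LOAD T2 → mem=7 r[T2]=7 [LOAD]
10. CAS T1 → mem=7 r[T1]=6 [RETRY]
11. CAS T2 → mem=8 r[T2]=7 [OK]
12. CAS T0 → mem=8 r[T0]=6 [RETRY]
13. LOAD T0 → mem=8 r[T0]=8 [LOAD]
14. CAS T0 → mem=9 r[T0]=8 [OK]
15. LOAD T0 → mem=9 r[T0]=9 [LOAD]
16. CAS T0 → mem=10 r[T0]=9 [OK]
17. LOAD T2 → mem=10 r[T2]=10 [LOAD]
18. CAS T2 → mem=11 r[T2]=10 [OK]

C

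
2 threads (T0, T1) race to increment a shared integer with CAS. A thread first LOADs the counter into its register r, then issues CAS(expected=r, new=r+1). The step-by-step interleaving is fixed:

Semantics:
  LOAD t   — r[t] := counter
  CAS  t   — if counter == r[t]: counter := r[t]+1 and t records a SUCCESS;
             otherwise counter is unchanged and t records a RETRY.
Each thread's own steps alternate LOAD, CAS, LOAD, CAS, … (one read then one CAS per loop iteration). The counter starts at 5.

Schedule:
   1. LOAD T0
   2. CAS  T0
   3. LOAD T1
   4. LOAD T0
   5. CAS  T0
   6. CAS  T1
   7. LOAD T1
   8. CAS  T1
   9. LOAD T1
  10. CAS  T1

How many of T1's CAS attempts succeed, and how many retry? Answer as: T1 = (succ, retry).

T1 = (2, 1)

step 1: T0 LOAD ⇒ load; ctr=5 reg=5
step 2: T0 CAS ⇒ ok; ctr=6 reg=5
step 3: T1 LOAD ⇒ load; ctr=6 reg=6
step 4: T0 LOAD ⇒ load; ctr=6 reg=6
step 5: T0 CAS ⇒ ok; ctr=7 reg=6
step 6: T1 CAS ⇒ retry; ctr=7 reg=6
step 7: T1 LOAD ⇒ load; ctr=7 reg=7
step 8: T1 CAS ⇒ ok; ctr=8 reg=7
step 9: T1 LOAD ⇒ load; ctr=8 reg=8
step 10: T1 CAS ⇒ ok; ctr=9 reg=8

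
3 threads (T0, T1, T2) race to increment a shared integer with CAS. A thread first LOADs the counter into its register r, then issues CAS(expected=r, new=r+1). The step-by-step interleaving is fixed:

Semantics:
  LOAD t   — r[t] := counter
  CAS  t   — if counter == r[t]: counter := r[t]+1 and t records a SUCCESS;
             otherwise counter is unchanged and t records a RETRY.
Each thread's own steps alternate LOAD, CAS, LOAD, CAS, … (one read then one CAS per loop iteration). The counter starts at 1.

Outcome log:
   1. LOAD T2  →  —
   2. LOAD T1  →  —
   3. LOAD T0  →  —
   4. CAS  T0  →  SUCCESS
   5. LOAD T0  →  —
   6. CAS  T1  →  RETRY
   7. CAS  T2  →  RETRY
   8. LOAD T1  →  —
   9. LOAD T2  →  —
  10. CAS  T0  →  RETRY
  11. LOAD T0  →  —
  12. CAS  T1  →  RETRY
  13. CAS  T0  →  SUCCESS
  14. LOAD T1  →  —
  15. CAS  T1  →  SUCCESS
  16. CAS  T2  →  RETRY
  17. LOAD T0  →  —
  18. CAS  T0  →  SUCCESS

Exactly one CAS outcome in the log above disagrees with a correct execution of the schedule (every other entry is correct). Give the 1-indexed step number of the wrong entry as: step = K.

step = 10

Correct run:
1. LOAD T2 → mem=1 r[T2]=1 [LOAD]
2. LOAD T1 → mem=1 r[T1]=1 [LOAD]
3. LOAD T0 → mem=1 r[T0]=1 [LOAD]
4. CAS T0 → mem=2 r[T0]=1 [OK]
5. LOAD T0 → mem=2 r[T0]=2 [LOAD]
6. CAS T1 → mem=2 r[T1]=1 [RETRY]
7. CAS T2 → mem=2 r[T2]=1 [RETRY]
8. LOAD T1 → mem=2 r[T1]=2 [LOAD]
9. LOAD T2 → mem=2 r[T2]=2 [LOAD]
10. CAS T0 → mem=3 r[T0]=2 [OK]
11. LOAD T0 → mem=3 r[T0]=3 [LOAD]
12. CAS T1 → mem=3 r[T1]=2 [RETRY]
13. CAS T0 → mem=4 r[T0]=3 [OK]
14. LOAD T1 → mem=4 r[T1]=4 [LOAD]
15. CAS T1 → mem=5 r[T1]=4 [OK]
16. CAS T2 → mem=5 r[T2]=2 [RETRY]
17. LOAD T0 → mem=5 r[T0]=5 [LOAD]
18. CAS T0 → mem=6 r[T0]=5 [OK]
Mismatch at 10.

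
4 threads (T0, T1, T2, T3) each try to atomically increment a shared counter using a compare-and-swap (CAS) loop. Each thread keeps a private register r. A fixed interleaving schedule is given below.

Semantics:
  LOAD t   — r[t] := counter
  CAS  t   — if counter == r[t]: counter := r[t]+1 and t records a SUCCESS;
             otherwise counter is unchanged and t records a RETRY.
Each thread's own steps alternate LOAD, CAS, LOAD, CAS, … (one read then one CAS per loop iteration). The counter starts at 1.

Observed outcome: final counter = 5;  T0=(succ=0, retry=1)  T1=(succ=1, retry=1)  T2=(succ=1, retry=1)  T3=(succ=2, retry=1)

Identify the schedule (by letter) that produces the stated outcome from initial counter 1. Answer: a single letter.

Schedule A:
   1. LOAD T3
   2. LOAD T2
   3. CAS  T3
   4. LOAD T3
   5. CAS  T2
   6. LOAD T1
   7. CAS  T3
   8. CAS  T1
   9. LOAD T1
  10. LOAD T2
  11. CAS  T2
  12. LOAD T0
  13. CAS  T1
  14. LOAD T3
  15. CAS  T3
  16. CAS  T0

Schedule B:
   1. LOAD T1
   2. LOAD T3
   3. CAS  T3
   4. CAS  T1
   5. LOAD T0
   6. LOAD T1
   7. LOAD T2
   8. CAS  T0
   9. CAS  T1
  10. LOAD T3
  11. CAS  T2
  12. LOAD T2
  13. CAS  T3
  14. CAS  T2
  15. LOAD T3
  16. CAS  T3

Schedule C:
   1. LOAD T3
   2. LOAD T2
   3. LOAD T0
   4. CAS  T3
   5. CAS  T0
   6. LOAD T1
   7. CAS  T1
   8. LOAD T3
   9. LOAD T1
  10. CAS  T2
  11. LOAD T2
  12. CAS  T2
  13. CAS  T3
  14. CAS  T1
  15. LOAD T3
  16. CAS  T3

Tracing schedule C:
1. LOAD T3 → mem=1 r[T3]=1 [LOAD]
2. LOAD T2 → mem=1 r[T2]=1 [LOAD]
3. LOAD T0 → mem=1 r[T0]=1 [LOAD]
4. CAS T3 → mem=2 r[T3]=1 [OK]
5. CAS T0 → mem=2 r[T0]=1 [RETRY]
6. LOAD T1 → mem=2 r[T1]=2 [LOAD]
7. CAS T1 → mem=3 r[T1]=2 [OK]
8. LOAD T3 → mem=3 r[T3]=3 [LOAD]
9. LOAD T1 → mem=3 r[T1]=3 [LOAD]
10. CAS T2 → mem=3 r[T2]=1 [RETRY]
11. LOAD T2 → mem=3 r[T2]=3 [LOAD]
12. CAS T2 → mem=4 r[T2]=3 [OK]
13. CAS T3 → mem=4 r[T3]=3 [RETRY]
14. CAS T1 → mem=4 r[T1]=3 [RETRY]
15. LOAD T3 → mem=4 r[T3]=4 [LOAD]
16. CAS T3 → mem=5 r[T3]=4 [OK]

C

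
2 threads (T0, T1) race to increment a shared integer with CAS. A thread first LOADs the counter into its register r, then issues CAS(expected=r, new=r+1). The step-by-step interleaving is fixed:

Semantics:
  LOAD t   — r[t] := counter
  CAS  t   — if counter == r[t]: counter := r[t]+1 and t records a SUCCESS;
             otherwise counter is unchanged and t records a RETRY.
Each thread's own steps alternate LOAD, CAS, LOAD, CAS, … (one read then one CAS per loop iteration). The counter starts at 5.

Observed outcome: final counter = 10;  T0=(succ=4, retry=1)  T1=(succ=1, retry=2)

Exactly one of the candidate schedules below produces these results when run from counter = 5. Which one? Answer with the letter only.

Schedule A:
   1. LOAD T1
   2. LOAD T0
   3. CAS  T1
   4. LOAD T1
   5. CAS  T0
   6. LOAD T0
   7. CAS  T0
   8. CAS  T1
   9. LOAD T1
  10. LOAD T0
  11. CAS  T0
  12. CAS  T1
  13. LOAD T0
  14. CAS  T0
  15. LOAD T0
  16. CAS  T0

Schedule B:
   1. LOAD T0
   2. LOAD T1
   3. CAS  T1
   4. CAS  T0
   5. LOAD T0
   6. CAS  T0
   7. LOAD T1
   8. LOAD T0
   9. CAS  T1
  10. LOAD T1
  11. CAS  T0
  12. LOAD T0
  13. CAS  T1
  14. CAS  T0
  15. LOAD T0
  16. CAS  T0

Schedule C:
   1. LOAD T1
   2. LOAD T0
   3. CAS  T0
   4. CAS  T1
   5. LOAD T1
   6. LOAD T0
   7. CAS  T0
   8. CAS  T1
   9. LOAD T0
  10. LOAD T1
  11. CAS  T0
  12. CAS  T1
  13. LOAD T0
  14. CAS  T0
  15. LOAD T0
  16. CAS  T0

Run A:
#1 T1 reads 5
#2 T0 reads 5
#3 T1 CAS(5→6) writes; counter now 6
#4 T1 reads 6
#5 T0 CAS(5→6) fails; counter now 6
#6 T0 reads 6
#7 T0 CAS(6→7) writes; counter now 7
#8 T1 CAS(6→7) fails; counter now 7
#9 T1 reads 7
#10 T0 reads 7
#11 T0 CAS(7→8) writes; counter now 8
#12 T1 CAS(7→8) fails; counter now 8
#13 T0 reads 8
#14 T0 CAS(8→9) writes; counter now 9
#15 T0 reads 9
#16 T0 CAS(9→10) writes; counter now 10

A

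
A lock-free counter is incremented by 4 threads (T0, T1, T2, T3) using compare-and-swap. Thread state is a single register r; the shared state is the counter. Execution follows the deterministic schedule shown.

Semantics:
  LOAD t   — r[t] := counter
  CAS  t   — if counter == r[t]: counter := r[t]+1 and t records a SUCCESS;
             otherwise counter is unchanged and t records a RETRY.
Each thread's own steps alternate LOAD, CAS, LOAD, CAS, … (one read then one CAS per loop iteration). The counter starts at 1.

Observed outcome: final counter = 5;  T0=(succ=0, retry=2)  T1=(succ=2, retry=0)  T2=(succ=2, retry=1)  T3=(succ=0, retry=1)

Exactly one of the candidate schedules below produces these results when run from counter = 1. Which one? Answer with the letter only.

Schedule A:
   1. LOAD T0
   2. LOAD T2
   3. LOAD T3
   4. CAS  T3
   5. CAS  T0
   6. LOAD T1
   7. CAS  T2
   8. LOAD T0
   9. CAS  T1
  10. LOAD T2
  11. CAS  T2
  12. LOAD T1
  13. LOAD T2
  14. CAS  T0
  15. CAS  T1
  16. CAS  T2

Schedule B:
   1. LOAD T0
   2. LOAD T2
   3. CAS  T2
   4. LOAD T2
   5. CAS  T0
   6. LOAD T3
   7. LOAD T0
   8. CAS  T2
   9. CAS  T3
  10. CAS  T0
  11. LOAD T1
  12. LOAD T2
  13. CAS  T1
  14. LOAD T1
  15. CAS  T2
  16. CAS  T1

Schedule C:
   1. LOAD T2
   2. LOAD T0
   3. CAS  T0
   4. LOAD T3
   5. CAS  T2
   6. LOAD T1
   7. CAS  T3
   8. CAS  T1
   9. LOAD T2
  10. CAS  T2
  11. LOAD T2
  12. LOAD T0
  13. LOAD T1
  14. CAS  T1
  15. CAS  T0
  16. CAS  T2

B

Run B:
step 1: T0 LOAD ⇒ load; ctr=1 reg=1
step 2: T2 LOAD ⇒ load; ctr=1 reg=1
step 3: T2 CAS ⇒ ok; ctr=2 reg=1
step 4: T2 LOAD ⇒ load; ctr=2 reg=2
step 5: T0 CAS ⇒ retry; ctr=2 reg=1
step 6: T3 LOAD ⇒ load; ctr=2 reg=2
step 7: T0 LOAD ⇒ load; ctr=2 reg=2
step 8: T2 CAS ⇒ ok; ctr=3 reg=2
step 9: T3 CAS ⇒ retry; ctr=3 reg=2
step 10: T0 CAS ⇒ retry; ctr=3 reg=2
step 11: T1 LOAD ⇒ load; ctr=3 reg=3
step 12: T2 LOAD ⇒ load; ctr=3 reg=3
step 13: T1 CAS ⇒ ok; ctr=4 reg=3
step 14: T1 LOAD ⇒ load; ctr=4 reg=4
step 15: T2 CAS ⇒ retry; ctr=4 reg=3
step 16: T1 CAS ⇒ ok; ctr=5 reg=4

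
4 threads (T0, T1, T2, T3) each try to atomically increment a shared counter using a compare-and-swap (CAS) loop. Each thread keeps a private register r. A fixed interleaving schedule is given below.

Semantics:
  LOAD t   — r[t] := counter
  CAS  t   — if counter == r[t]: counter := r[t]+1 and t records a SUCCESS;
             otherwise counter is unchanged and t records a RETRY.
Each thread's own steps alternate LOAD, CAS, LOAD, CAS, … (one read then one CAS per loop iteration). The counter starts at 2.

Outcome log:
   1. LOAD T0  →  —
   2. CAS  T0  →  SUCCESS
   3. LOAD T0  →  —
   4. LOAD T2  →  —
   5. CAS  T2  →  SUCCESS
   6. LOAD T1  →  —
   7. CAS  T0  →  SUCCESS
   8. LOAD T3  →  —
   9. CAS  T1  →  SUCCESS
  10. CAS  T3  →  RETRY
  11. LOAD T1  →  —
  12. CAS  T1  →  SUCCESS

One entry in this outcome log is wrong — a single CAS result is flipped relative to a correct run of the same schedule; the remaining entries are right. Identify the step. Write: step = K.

step = 7

Re-executing:
[1] T0.load  rd  (counter 2, T0.r 2)
[2] T0.cas  hit  (counter 3, T0.r 2)
[3] T0.load  rd  (counter 3, T0.r 3)
[4] T2.load  rd  (counter 3, T2.r 3)
[5] T2.cas  hit  (counter 4, T2.r 3)
[6] T1.load  rd  (counter 4, T1.r 4)
[7] T0.cas  miss  (counter 4, T0.r 3)
[8] T3.load  rd  (counter 4, T3.r 4)
[9] T1.cas  hit  (counter 5, T1.r 4)
[10] T3.cas  miss  (counter 5, T3.r 4)
[11] T1.load  rd  (counter 5, T1.r 5)
[12] T1.cas  hit  (counter 6, T1.r 5)
Flip is step 7.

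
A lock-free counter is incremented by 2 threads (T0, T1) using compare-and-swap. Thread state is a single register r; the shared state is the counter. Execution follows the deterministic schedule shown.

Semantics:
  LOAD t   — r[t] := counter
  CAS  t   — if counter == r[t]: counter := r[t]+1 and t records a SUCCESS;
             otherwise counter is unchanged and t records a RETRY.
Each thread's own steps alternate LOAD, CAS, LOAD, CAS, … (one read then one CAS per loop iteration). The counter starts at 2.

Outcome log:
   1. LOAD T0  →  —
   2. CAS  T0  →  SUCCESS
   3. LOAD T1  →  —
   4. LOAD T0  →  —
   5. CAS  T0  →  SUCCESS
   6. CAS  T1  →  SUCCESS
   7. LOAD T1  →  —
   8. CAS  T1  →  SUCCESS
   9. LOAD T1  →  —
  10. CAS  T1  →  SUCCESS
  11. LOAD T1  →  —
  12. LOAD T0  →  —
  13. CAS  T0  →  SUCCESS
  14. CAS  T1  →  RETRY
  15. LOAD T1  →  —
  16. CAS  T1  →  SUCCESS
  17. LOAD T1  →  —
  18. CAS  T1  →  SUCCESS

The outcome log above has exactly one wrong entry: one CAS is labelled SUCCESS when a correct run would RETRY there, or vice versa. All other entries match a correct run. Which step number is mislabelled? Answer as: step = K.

step = 6

Reference trace:
[1] T0.load  rd  (counter 2, T0.r 2)
[2] T0.cas  hit  (counter 3, T0.r 2)
[3] T1.load  rd  (counter 3, T1.r 3)
[4] T0.load  rd  (counter 3, T0.r 3)
[5] T0.cas  hit  (counter 4, T0.r 3)
[6] T1.cas  miss  (counter 4, T1.r 3)
[7] T1.load  rd  (counter 4, T1.r 4)
[8] T1.cas  hit  (counter 5, T1.r 4)
[9] T1.load  rd  (counter 5, T1.r 5)
[10] T1.cas  hit  (counter 6, T1.r 5)
[11] T1.load  rd  (counter 6, T1.r 6)
[12] T0.load  rd  (counter 6, T0.r 6)
[13] T0.cas  hit  (counter 7, T0.r 6)
[14] T1.cas  miss  (counter 7, T1.r 6)
[15] T1.load  rd  (counter 7, T1.r 7)
[16] T1.cas  hit  (counter 8, T1.r 7)
[17] T1.load  rd  (counter 8, T1.r 8)
[18] T1.cas  hit  (counter 9, T1.r 8)
Mismatch at 6.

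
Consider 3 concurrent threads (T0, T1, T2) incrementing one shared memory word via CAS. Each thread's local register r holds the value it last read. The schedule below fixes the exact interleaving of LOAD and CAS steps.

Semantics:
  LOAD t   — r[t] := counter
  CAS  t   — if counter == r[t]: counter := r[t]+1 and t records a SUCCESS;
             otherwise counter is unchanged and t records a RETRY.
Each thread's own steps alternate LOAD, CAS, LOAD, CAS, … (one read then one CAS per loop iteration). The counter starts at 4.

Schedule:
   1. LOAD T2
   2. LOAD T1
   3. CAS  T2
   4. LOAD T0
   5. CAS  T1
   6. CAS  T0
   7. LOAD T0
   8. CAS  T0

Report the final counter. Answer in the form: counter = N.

T2 LOAD — after: cnt=4, r=4 — load
T1 LOAD — after: cnt=4, r=4 — load
T2 CAS — after: cnt=5, r=4 — ok
T0 LOAD — after: cnt=5, r=5 — load
T1 CAS — after: cnt=5, r=4 — retry
T0 CAS — after: cnt=6, r=5 — ok
T0 LOAD — after: cnt=6, r=6 — load
T0 CAS — after: cnt=7, r=6 — ok

counter = 7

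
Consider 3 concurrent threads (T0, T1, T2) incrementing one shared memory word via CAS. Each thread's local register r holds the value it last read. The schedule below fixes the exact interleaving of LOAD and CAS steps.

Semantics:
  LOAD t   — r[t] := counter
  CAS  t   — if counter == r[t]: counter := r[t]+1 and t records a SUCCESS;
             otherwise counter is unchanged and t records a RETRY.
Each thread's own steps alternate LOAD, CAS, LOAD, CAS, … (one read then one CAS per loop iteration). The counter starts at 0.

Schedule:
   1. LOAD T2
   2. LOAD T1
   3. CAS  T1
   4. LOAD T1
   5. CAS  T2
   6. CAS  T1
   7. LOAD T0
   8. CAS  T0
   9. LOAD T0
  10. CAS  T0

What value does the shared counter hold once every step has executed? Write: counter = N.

counter = 4

[1] T2.load  rd  (counter 0, T2.r 0)
[2] T1.load  rd  (counter 0, T1.r 0)
[3] T1.cas  hit  (counter 1, T1.r 0)
[4] T1.load  rd  (counter 1, T1.r 1)
[5] T2.cas  miss  (counter 1, T2.r 0)
[6] T1.cas  hit  (counter 2, T1.r 1)
[7] T0.load  rd  (counter 2, T0.r 2)
[8] T0.cas  hit  (counter 3, T0.r 2)
[9] T0.load  rd  (counter 3, T0.r 3)
[10] T0.cas  hit  (counter 4, T0.r 3)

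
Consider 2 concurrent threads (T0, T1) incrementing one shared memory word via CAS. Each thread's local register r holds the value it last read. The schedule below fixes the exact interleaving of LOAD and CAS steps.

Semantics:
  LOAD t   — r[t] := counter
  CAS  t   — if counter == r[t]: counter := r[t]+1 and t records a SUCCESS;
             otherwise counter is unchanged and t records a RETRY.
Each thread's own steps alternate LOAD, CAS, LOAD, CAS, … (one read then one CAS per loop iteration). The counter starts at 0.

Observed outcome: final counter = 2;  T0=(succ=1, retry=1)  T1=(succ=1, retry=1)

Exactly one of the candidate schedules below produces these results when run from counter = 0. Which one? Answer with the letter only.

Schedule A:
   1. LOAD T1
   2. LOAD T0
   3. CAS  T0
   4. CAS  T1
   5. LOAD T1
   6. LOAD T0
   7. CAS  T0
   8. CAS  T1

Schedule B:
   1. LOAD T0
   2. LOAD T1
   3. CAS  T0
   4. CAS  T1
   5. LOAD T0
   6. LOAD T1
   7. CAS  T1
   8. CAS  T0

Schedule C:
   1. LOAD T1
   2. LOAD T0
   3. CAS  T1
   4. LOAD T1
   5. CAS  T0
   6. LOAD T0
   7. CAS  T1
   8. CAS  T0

Tracing schedule B:
T0 LOAD — after: cnt=0, r=0 — load
T1 LOAD — after: cnt=0, r=0 — load
T0 CAS — after: cnt=1, r=0 — ok
T1 CAS — after: cnt=1, r=0 — retry
T0 LOAD — after: cnt=1, r=1 — load
T1 LOAD — after: cnt=1, r=1 — load
T1 CAS — after: cnt=2, r=1 — ok
T0 CAS — after: cnt=2, r=1 — retry

B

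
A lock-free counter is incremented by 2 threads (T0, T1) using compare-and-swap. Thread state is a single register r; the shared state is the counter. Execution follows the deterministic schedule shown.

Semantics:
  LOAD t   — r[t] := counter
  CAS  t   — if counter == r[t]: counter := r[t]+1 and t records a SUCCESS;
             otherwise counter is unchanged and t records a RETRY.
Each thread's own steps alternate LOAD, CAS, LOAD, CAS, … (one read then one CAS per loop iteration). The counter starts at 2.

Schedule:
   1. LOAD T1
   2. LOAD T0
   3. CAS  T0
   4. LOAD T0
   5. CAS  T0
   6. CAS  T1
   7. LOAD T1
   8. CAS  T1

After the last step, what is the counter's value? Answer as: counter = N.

counter = 5

[1] T1.load  rd  (counter 2, T1.r 2)
[2] T0.load  rd  (counter 2, T0.r 2)
[3] T0.cas  hit  (counter 3, T0.r 2)
[4] T0.load  rd  (counter 3, T0.r 3)
[5] T0.cas  hit  (counter 4, T0.r 3)
[6] T1.cas  miss  (counter 4, T1.r 2)
[7] T1.load  rd  (counter 4, T1.r 4)
[8] T1.cas  hit  (counter 5, T1.r 4)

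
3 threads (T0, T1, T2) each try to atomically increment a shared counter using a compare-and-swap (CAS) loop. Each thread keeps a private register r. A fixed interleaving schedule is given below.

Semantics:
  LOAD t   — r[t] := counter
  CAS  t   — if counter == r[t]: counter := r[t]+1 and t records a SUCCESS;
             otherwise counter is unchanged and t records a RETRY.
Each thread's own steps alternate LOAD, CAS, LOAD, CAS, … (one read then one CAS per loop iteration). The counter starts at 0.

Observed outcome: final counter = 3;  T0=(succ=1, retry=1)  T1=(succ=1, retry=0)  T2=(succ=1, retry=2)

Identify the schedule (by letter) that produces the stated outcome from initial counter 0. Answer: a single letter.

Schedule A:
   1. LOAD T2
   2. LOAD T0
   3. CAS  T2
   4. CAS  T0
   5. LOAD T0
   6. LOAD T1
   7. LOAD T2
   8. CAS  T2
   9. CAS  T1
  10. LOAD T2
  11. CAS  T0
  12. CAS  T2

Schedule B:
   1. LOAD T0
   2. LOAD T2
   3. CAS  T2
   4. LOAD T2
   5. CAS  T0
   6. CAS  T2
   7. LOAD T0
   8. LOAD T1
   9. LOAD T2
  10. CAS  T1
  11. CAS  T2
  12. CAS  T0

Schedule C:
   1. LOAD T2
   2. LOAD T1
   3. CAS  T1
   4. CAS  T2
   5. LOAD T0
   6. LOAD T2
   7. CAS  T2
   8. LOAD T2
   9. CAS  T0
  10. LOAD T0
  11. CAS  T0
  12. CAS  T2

Tracing schedule C:
[1] T2.load  rd  (counter 0, T2.r 0)
[2] T1.load  rd  (counter 0, T1.r 0)
[3] T1.cas  hit  (counter 1, T1.r 0)
[4] T2.cas  miss  (counter 1, T2.r 0)
[5] T0.load  rd  (counter 1, T0.r 1)
[6] T2.load  rd  (counter 1, T2.r 1)
[7] T2.cas  hit  (counter 2, T2.r 1)
[8] T2.load  rd  (counter 2, T2.r 2)
[9] T0.cas  miss  (counter 2, T0.r 1)
[10] T0.load  rd  (counter 2, T0.r 2)
[11] T0.cas  hit  (counter 3, T0.r 2)
[12] T2.cas  miss  (counter 3, T2.r 2)

C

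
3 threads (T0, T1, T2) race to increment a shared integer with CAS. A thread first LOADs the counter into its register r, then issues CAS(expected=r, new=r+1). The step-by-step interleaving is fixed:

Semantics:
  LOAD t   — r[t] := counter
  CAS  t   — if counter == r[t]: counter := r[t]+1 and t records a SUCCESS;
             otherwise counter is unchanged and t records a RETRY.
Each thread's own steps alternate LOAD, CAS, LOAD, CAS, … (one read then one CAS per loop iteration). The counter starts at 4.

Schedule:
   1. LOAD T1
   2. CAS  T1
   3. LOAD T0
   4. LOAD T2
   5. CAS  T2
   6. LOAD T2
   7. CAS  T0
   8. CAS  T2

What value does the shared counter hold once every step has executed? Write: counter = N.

T1 LOAD — after: cnt=4, r=4 — load
T1 CAS — after: cnt=5, r=4 — ok
T0 LOAD — after: cnt=5, r=5 — load
T2 LOAD — after: cnt=5, r=5 — load
T2 CAS — after: cnt=6, r=5 — ok
T2 LOAD — after: cnt=6, r=6 — load
T0 CAS — after: cnt=6, r=5 — retry
T2 CAS — after: cnt=7, r=6 — ok

counter = 7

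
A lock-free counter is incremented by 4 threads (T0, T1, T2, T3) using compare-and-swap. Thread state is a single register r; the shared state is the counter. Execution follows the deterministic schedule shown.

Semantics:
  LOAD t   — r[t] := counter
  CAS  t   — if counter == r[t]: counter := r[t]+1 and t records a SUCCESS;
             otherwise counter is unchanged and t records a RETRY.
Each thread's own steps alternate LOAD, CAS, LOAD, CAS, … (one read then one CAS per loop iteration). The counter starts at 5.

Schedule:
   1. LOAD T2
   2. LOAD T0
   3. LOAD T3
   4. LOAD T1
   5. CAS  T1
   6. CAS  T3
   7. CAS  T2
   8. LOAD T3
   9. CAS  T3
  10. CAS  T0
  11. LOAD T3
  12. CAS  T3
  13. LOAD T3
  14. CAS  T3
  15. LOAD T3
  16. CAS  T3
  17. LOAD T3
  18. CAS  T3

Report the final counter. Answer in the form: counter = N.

counter = 11

1. LOAD T2 → mem=5 r[T2]=5 [LOAD]
2. LOAD T0 → mem=5 r[T0]=5 [LOAD]
3. LOAD T3 → mem=5 r[T3]=5 [LOAD]
4. LOAD T1 → mem=5 r[T1]=5 [LOAD]
5. CAS T1 → mem=6 r[T1]=5 [OK]
6. CAS T3 → mem=6 r[T3]=5 [RETRY]
7. CAS T2 → mem=6 r[T2]=5 [RETRY]
8. LOAD T3 → mem=6 r[T3]=6 [LOAD]
9. CAS T3 → mem=7 r[T3]=6 [OK]
10. CAS T0 → mem=7 r[T0]=5 [RETRY]
11. LOAD T3 → mem=7 r[T3]=7 [LOAD]
12. CAS T3 → mem=8 r[T3]=7 [OK]
13. LOAD T3 → mem=8 r[T3]=8 [LOAD]
14. CAS T3 → mem=9 r[T3]=8 [OK]
15. LOAD T3 → mem=9 r[T3]=9 [LOAD]
16. CAS T3 → mem=10 r[T3]=9 [OK]
17. LOAD T3 → mem=10 r[T3]=10 [LOAD]
18. CAS T3 → mem=11 r[T3]=10 [OK]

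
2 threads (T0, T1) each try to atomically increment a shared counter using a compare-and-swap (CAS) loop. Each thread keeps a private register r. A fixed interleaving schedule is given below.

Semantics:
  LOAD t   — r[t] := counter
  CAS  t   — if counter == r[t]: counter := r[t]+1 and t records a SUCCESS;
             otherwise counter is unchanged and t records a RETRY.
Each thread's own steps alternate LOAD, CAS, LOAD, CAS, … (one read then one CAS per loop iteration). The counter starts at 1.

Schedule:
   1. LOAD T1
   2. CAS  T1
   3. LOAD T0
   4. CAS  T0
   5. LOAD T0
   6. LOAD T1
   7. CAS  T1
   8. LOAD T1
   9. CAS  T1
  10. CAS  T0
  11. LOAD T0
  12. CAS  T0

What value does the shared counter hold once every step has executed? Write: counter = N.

#1 T1 reads 1
#2 T1 CAS(1→2) writes; counter now 2
#3 T0 reads 2
#4 T0 CAS(2→3) writes; counter now 3
#5 T0 reads 3
#6 T1 reads 3
#7 T1 CAS(3→4) writes; counter now 4
#8 T1 reads 4
#9 T1 CAS(4→5) writes; counter now 5
#10 T0 CAS(3→4) fails; counter now 5
#11 T0 reads 5
#12 T0 CAS(5→6) writes; counter now 6

counter = 6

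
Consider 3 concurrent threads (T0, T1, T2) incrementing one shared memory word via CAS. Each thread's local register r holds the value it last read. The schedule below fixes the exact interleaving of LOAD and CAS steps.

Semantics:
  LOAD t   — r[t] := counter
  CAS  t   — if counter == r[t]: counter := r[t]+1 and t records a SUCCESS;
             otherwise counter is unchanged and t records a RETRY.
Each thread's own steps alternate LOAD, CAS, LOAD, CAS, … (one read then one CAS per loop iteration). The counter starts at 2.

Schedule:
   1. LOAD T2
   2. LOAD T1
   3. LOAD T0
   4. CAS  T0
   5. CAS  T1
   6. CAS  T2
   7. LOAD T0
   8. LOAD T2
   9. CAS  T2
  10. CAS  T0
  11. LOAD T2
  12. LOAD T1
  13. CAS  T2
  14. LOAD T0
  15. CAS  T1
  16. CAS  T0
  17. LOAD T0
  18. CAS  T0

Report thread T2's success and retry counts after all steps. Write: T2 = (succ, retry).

step 1: T2 LOAD ⇒ load; ctr=2 reg=2
step 2: T1 LOAD ⇒ load; ctr=2 reg=2
step 3: T0 LOAD ⇒ load; ctr=2 reg=2
step 4: T0 CAS ⇒ ok; ctr=3 reg=2
step 5: T1 CAS ⇒ retry; ctr=3 reg=2
step 6: T2 CAS ⇒ retry; ctr=3 reg=2
step 7: T0 LOAD ⇒ load; ctr=3 reg=3
step 8: T2 LOAD ⇒ load; ctr=3 reg=3
step 9: T2 CAS ⇒ ok; ctr=4 reg=3
step 10: T0 CAS ⇒ retry; ctr=4 reg=3
step 11: T2 LOAD ⇒ load; ctr=4 reg=4
step 12: T1 LOAD ⇒ load; ctr=4 reg=4
step 13: T2 CAS ⇒ ok; ctr=5 reg=4
step 14: T0 LOAD ⇒ load; ctr=5 reg=5
step 15: T1 CAS ⇒ retry; ctr=5 reg=4
step 16: T0 CAS ⇒ ok; ctr=6 reg=5
step 17: T0 LOAD ⇒ load; ctr=6 reg=6
step 18: T0 CAS ⇒ ok; ctr=7 reg=6

T2 = (2, 1)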